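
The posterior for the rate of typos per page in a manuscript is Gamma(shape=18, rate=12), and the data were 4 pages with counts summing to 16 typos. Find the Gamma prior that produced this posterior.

Gamma–Poisson conjugacy: posterior shape = α + Σxᵢ, posterior rate = β + n.
So α = 18 − 16 = 2 and β = 12 − 4 = 8.

Gamma(shape=2, rate=8)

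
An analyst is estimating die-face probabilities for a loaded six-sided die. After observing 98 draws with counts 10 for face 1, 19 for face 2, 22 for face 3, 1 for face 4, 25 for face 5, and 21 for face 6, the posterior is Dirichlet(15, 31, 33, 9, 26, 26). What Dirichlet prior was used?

Dirichlet(5, 12, 11, 8, 1, 5)

For a Dirichlet(α) prior with multinomial counts c, the posterior is Dirichlet(α + c) componentwise.
Subtract each count from the matching posterior parameter: 15−10=5, 31−19=12, 33−22=11, 9−1=8, 26−25=1, 26−21=5.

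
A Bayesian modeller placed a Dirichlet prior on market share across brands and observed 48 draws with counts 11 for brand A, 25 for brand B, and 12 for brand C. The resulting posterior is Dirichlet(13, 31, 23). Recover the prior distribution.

For a Dirichlet(α) prior with multinomial counts c, the posterior is Dirichlet(α + c) componentwise.
Subtract each count from the matching posterior parameter: 13−11=2, 31−25=6, 23−12=11.

Dirichlet(2, 6, 11)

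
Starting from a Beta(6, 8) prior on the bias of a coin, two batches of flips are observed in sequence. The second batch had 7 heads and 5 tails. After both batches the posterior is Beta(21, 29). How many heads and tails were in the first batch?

8 heads and 16 tails

Because Beta–binomial updating is additive in the counts, the combined data contributed (α_post−α_prior, β_post−β_prior) successes and failures.
Total across both batches: 21−6=15 heads, 29−8=21 tails.
Subtract the second batch: 15−7=8 heads and 21−5=16 tails.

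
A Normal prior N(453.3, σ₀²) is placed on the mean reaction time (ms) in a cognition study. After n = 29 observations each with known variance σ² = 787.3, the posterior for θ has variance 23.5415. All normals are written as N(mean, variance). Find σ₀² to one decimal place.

For the Normal–Normal model with known σ², precisions add: τ_n = τ₀ + n/σ².
So 1/σ₀² = 1/23.5415 − 29/787.3 = 0.042478 − 0.036835 = 0.005643.
Hence σ₀² = 1/0.005643 ≈ 177.2.

σ₀² = 177.2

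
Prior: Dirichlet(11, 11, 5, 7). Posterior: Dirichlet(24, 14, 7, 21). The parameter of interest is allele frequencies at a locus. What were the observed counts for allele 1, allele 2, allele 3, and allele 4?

counts (13, 3, 2, 14)

For a Dirichlet(α) prior with multinomial counts c, the posterior is Dirichlet(α + c) componentwise.
Counts are posterior − prior componentwise: 24−11=13, 14−11=3, 7−5=2, 21−7=14.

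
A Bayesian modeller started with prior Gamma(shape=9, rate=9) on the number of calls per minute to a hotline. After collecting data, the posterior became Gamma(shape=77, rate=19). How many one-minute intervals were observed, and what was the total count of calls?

Gamma–Poisson conjugacy: posterior shape = α + Σxᵢ, posterior rate = β + n.
Matching: Σxᵢ = 77 − 9 = 68 and n = 19 − 9 = 10.

n = 10 one-minute intervals with total 68 calls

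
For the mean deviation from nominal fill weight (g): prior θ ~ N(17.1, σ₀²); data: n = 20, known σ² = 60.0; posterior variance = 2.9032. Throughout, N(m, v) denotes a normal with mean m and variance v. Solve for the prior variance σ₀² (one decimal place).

For the Normal–Normal model with known σ², precisions add: τ_n = τ₀ + n/σ².
So 1/σ₀² = 1/2.9032 − 20/60.0 = 0.344448 − 0.333333 = 0.011115.
Hence σ₀² = 1/0.011115 ≈ 90.0.

σ₀² = 90.0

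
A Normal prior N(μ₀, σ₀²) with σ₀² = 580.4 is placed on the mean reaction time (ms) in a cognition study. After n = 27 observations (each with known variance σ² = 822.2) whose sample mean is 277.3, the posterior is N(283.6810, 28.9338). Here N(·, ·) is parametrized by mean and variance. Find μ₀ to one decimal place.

μ₀ = 405.3

The posterior mean is a precision-weighted average: μ_n = (τ₀μ₀ + τ_data·x̄)/(τ₀+τ_data), with τ₀=1/σ₀² and τ_data=n/σ².
Here τ₀ = 1/580.4 = 0.001723 and τ_data = 27/822.2 = 0.032839, so τ_n = 0.034562.
Rearranging for μ₀: μ₀ = (μ_n·τ_n − τ_data·x̄)/τ₀ = (283.6810·0.034562 − 0.032839·277.3) / 0.001723 = 0.698328/0.001723 ≈ 405.3.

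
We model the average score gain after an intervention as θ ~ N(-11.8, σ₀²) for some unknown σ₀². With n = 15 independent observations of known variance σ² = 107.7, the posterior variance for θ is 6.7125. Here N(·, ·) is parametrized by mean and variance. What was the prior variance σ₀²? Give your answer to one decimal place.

Posterior precision equals prior precision plus data precision: 1/σ_n² = 1/σ₀² + n/σ².
So 1/σ₀² = 1/6.7125 − 15/107.7 = 0.148976 − 0.139276 = 0.009700.
Hence σ₀² = 1/0.009700 ≈ 103.1.

σ₀² = 103.1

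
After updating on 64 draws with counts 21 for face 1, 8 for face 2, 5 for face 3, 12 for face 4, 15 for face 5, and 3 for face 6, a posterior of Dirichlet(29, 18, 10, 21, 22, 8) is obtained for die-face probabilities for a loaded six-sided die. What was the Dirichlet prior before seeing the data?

Dirichlet(8, 10, 5, 9, 7, 5)

For a Dirichlet(α) prior with multinomial counts c, the posterior is Dirichlet(α + c) componentwise.
Subtract each count from the matching posterior parameter: 29−21=8, 18−8=10, 10−5=5, 21−12=9, 22−15=7, 8−3=5.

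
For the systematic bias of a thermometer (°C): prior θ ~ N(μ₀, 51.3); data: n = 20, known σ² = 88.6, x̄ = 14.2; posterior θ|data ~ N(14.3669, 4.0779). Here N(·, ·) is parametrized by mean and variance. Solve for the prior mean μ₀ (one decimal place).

μ₀ = 16.3

The posterior mean is a precision-weighted average: μ_n = (τ₀μ₀ + τ_data·x̄)/(τ₀+τ_data), with τ₀=1/σ₀² and τ_data=n/σ².
Here τ₀ = 1/51.3 = 0.019493 and τ_data = 20/88.6 = 0.225734, so τ_n = 0.245227.
Rearranging for μ₀: μ₀ = (μ_n·τ_n − τ_data·x̄)/τ₀ = (14.3669·0.245227 − 0.225734·14.2) / 0.019493 = 0.317729/0.019493 ≈ 16.3.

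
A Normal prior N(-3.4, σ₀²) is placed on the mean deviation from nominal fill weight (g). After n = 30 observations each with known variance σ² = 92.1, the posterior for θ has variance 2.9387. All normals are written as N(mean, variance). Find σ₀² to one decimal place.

Posterior precision equals prior precision plus data precision: 1/σ_n² = 1/σ₀² + n/σ².
So 1/σ₀² = 1/2.9387 − 30/92.1 = 0.340287 − 0.325733 = 0.014554.
Hence σ₀² = 1/0.014554 ≈ 68.7.

σ₀² = 68.7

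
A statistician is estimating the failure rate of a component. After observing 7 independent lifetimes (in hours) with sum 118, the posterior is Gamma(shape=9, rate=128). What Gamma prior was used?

Gamma(shape=2, rate=10)

For an exponential likelihood with a Gamma(α, β) prior on the rate, n observations with total T give posterior Gamma(α+n, β+T).
So α = 9 − 7 = 2 and β = 128 − 118 = 10.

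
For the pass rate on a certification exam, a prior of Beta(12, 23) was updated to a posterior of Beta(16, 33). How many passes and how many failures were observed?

Beta is conjugate to the binomial likelihood: posterior = Beta(a+s, b+f).
So s = 16 − 12 = 4 and f = 33 − 23 = 10.

4 passes and 10 failures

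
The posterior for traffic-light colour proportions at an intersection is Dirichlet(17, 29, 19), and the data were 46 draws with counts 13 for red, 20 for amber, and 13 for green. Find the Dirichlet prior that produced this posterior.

Dirichlet(4, 9, 6)

For a Dirichlet(α) prior with multinomial counts c, the posterior is Dirichlet(α + c) componentwise.
Subtract each count from the matching posterior parameter: 17−13=4, 29−20=9, 19−13=6.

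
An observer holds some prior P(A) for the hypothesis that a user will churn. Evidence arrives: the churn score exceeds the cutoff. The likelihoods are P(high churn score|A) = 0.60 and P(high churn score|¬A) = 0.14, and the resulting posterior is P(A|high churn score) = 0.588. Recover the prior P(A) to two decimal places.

In odds form, posterior odds = prior odds × likelihood ratio, so prior odds = posterior odds ÷ LR.
Posterior odds = 0.588/(1−0.588) = 1.4272. LR = 0.60/0.14 = 4.2857.
Prior odds = 1.4272/4.2857 = 0.3330, so P(A) = 0.3330/(1+0.3330) ≈ 0.25.

P(A) = 0.25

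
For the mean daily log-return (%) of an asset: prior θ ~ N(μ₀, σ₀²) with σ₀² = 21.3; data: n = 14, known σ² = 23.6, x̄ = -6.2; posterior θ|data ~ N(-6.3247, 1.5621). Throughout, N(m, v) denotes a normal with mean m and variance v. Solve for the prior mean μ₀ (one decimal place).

μ₀ = -7.9

The posterior mean is a precision-weighted average: μ_n = (τ₀μ₀ + τ_data·x̄)/(τ₀+τ_data), with τ₀=1/σ₀² and τ_data=n/σ².
Here τ₀ = 1/21.3 = 0.046948 and τ_data = 14/23.6 = 0.593220, so τ_n = 0.640168.
Rearranging for μ₀: μ₀ = (μ_n·τ_n − τ_data·x̄)/τ₀ = (-6.3247·0.640168 − 0.593220·-6.2) / 0.046948 = -0.370907/0.046948 ≈ -7.9.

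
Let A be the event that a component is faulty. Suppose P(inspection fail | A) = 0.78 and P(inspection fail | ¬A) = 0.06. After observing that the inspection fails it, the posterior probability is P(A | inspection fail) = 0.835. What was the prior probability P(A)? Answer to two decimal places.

P(A) = 0.28

Bayes' rule in odds form gives O(A|E) = O(A)·[P(E|A)/P(E|¬A)], hence O(A) = O(A|E)/LR.
Posterior odds = 0.835/(1−0.835) = 5.0606. LR = 0.78/0.06 = 13.0000.
Prior odds = 5.0606/13.0000 = 0.3893, so P(A) = 0.3893/(1+0.3893) ≈ 0.28.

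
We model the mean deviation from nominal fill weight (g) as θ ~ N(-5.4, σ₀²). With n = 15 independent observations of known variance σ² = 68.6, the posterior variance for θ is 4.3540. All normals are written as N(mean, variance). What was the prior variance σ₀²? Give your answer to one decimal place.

For the Normal–Normal model with known σ², precisions add: τ_n = τ₀ + n/σ².
So 1/σ₀² = 1/4.3540 − 15/68.6 = 0.229674 − 0.218659 = 0.011015.
Hence σ₀² = 1/0.011015 ≈ 90.8.

σ₀² = 90.8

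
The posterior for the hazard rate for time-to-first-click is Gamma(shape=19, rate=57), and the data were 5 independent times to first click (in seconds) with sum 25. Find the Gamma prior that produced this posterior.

Gamma–exponential conjugacy: posterior shape = α + n, posterior rate = β + Σtᵢ.
So α = 19 − 5 = 14 and β = 57 − 25 = 32.

Gamma(shape=14, rate=32)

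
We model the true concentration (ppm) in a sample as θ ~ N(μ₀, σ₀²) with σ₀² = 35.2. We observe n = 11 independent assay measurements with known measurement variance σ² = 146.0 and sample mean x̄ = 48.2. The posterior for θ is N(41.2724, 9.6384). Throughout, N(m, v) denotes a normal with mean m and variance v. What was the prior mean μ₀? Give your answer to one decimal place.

With known observation variance, the Normal–Normal posterior has precision τ_n = τ₀ + n/σ² and mean μ_n = (τ₀μ₀ + (n/σ²)x̄)/τ_n.
Here τ₀ = 1/35.2 = 0.028409 and τ_data = 11/146.0 = 0.075342, so τ_n = 0.103751.
Rearranging for μ₀: μ₀ = (μ_n·τ_n − τ_data·x̄)/τ₀ = (41.2724·0.103751 − 0.075342·48.2) / 0.028409 = 0.650568/0.028409 ≈ 22.9.

μ₀ = 22.9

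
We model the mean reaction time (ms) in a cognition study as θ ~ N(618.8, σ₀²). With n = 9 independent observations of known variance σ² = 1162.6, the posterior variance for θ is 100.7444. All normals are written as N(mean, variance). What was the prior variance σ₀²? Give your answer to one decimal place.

σ₀² = 457.7

For the Normal–Normal model with known σ², precisions add: τ_n = τ₀ + n/σ².
So 1/σ₀² = 1/100.7444 − 9/1162.6 = 0.009926 − 0.007741 = 0.002185.
Hence σ₀² = 1/0.002185 ≈ 457.7.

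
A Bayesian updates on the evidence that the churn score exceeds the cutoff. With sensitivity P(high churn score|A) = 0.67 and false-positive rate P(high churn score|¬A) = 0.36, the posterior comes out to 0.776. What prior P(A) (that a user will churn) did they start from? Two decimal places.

P(A) = 0.65

In odds form, posterior odds = prior odds × likelihood ratio, so prior odds = posterior odds ÷ LR.
Posterior odds = 0.776/(1−0.776) = 3.4643. LR = 0.67/0.36 = 1.8611.
Prior odds = 3.4643/1.8611 = 1.8614, so P(A) = 1.8614/(1+1.8614) ≈ 0.65.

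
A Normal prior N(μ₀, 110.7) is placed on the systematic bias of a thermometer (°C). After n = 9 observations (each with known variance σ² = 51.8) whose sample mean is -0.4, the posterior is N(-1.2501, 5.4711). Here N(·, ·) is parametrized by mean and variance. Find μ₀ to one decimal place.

With known observation variance, the Normal–Normal posterior has precision τ_n = τ₀ + n/σ² and mean μ_n = (τ₀μ₀ + (n/σ²)x̄)/τ_n.
Here τ₀ = 1/110.7 = 0.009033 and τ_data = 9/51.8 = 0.173745, so τ_n = 0.182778.
Rearranging for μ₀: μ₀ = (μ_n·τ_n − τ_data·x̄)/τ₀ = (-1.2501·0.182778 − 0.173745·-0.4) / 0.009033 = -0.158993/0.009033 ≈ -17.6.

μ₀ = -17.6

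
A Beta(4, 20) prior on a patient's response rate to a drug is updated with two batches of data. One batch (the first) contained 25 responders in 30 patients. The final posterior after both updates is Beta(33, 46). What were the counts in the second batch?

Sequential conjugate updates are equivalent to a single update on the pooled data, so total successes = posterior α − prior α and total failures = posterior β − prior β.
Total across both batches: 33−4=29 responders, 46−20=26 non-responders.
Subtract the first batch: 29−25=4 responders and 26−5=21 non-responders.

4 responders and 21 non-responders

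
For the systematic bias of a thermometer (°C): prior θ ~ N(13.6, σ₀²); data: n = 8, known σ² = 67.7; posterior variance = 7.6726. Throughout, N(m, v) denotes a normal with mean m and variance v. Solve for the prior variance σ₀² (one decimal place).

σ₀² = 82.2

For the Normal–Normal model with known σ², precisions add: τ_n = τ₀ + n/σ².
So 1/σ₀² = 1/7.6726 − 8/67.7 = 0.130334 − 0.118168 = 0.012166.
Hence σ₀² = 1/0.012166 ≈ 82.2.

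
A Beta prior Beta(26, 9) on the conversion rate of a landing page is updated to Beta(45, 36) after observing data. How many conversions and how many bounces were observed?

Beta is conjugate to the binomial likelihood: posterior = Beta(α+s, β+f).
Match parameters: s=45−26=19, f=36−9=27.

19 conversions and 27 bounces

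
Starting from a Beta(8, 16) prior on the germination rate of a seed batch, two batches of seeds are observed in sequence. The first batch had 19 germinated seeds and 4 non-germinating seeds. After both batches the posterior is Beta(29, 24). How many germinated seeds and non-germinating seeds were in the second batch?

Sequential conjugate updates are equivalent to a single update on the pooled data, so total successes = posterior α − prior α and total failures = posterior β − prior β.
Total across both batches: 29−8=21 germinated seeds, 24−16=8 non-germinating seeds.
Subtract the first batch: 21−19=2 germinated seeds and 8−4=4 non-germinating seeds.

2 germinated seeds and 4 non-germinating seeds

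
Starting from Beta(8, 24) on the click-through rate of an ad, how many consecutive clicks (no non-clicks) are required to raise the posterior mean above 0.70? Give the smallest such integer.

After k clicks and 0 non-clicks the posterior is Beta(8+k, 24), with mean (8+k)/(8+24+k).
Set (8+k)/(32+k) > 0.70 and solve: k > (0.70·32 − 8)/(1 − 0.70) = 48.000.
The smallest integer exceeding 48.000 is 49, and checking k=49: (57)/(81) = 0.7037 > 0.70.

k = 49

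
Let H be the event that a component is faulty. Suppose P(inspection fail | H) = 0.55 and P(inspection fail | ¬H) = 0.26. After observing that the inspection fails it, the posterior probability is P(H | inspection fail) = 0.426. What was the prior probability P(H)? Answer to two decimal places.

P(H) = 0.26

In odds form, posterior odds = prior odds × likelihood ratio, so prior odds = posterior odds ÷ LR.
Posterior odds = 0.426/(1−0.426) = 0.7422. LR = 0.55/0.26 = 2.1154.
Prior odds = 0.7422/2.1154 = 0.3509, so P(H) = 0.3509/(1+0.3509) ≈ 0.26.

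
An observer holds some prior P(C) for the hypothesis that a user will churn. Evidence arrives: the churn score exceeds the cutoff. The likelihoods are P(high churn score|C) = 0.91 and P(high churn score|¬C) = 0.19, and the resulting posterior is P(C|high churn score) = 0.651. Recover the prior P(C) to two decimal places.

In odds form, posterior odds = prior odds × likelihood ratio, so prior odds = posterior odds ÷ LR.
Posterior odds = 0.651/(1−0.651) = 1.8653. LR = 0.91/0.19 = 4.7895.
Prior odds = 1.8653/4.7895 = 0.3895, so P(C) = 0.3895/(1+0.3895) ≈ 0.28.

P(C) = 0.28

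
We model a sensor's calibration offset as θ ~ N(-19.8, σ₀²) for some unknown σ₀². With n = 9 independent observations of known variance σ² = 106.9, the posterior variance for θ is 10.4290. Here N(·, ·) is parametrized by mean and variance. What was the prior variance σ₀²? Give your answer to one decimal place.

Posterior precision equals prior precision plus data precision: 1/σ_n² = 1/σ₀² + n/σ².
So 1/σ₀² = 1/10.4290 − 9/106.9 = 0.095886 − 0.084191 = 0.011695.
Hence σ₀² = 1/0.011695 ≈ 85.5.

σ₀² = 85.5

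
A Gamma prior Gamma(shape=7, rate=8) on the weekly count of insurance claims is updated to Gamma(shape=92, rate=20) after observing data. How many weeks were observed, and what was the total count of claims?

n = 12 weeks with total 85 claims

A Gamma(α, β) prior (rate parametrization) on a Poisson rate with n observations summing to S gives posterior Gamma(α+S, β+n).
Matching: Σxᵢ = 92 − 7 = 85 and n = 20 − 8 = 12.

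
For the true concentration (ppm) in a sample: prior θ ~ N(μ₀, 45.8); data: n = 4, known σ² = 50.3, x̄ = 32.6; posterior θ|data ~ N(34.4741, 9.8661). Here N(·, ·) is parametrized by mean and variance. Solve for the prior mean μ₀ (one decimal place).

With known observation variance, the Normal–Normal posterior has precision τ_n = τ₀ + n/σ² and mean μ_n = (τ₀μ₀ + (n/σ²)x̄)/τ_n.
Here τ₀ = 1/45.8 = 0.021834 and τ_data = 4/50.3 = 0.079523, so τ_n = 0.101357.
Rearranging for μ₀: μ₀ = (μ_n·τ_n − τ_data·x̄)/τ₀ = (34.4741·0.101357 − 0.079523·32.6) / 0.021834 = 0.901742/0.021834 ≈ 41.3.

μ₀ = 41.3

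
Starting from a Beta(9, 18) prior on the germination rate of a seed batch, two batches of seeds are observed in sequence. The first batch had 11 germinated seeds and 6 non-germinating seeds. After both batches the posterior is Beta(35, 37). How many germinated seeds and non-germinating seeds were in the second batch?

Because Beta–binomial updating is additive in the counts, the combined data contributed (α_post−α_prior, β_post−β_prior) successes and failures.
Total across both batches: 35−9=26 germinated seeds, 37−18=19 non-germinating seeds.
Subtract the first batch: 26−11=15 germinated seeds and 19−6=13 non-germinating seeds.

15 germinated seeds and 13 non-germinating seeds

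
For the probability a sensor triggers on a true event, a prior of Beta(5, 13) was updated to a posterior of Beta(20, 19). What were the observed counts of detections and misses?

15 detections and 6 misses

A Beta(a, b) prior with s successes and f failures in binomial data gives a Beta(a+s, b+f) posterior.
Match parameters: s=20−5=15, f=19−13=6.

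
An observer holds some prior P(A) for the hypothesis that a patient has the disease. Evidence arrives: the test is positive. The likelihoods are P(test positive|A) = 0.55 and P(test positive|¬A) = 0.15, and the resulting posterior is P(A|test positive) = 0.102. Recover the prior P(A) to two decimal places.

In odds form, posterior odds = prior odds × likelihood ratio, so prior odds = posterior odds ÷ LR.
Posterior odds = 0.102/(1−0.102) = 0.1136. LR = 0.55/0.15 = 3.6667.
Prior odds = 0.1136/3.6667 = 0.0310, so P(A) = 0.0310/(1+0.0310) ≈ 0.03.

P(A) = 0.03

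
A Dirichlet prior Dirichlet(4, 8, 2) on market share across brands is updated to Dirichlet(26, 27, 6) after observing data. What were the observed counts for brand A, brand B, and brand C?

For a Dirichlet(α) prior with multinomial counts c, the posterior is Dirichlet(α + c) componentwise.
Counts are posterior − prior componentwise: 26−4=22, 27−8=19, 6−2=4.

counts (22, 19, 4)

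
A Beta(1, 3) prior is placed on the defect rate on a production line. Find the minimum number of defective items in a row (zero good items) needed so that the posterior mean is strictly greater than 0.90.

k = 27

After k defective items and 0 good items the posterior is Beta(1+k, 3), with mean (1+k)/(1+3+k).
Set (1+k)/(4+k) > 0.90 and solve: k > (0.90·4 − 1)/(1 − 0.90) = 26.000.
The smallest integer exceeding 26.000 is 27, and checking k=27: (28)/(31) = 0.9032 > 0.90.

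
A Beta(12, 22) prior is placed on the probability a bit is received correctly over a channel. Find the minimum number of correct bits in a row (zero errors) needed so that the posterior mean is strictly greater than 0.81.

k = 82

After k correct bits and 0 errors the posterior is Beta(12+k, 22), with mean (12+k)/(12+22+k).
Set (12+k)/(34+k) > 0.81 and solve: k > (0.81·34 − 12)/(1 − 0.81) = 81.789.
The smallest integer exceeding 81.789 is 82.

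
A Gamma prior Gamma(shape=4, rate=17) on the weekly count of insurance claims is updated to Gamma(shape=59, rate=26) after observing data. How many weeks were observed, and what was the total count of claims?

A Gamma(α, β) prior (rate parametrization) on a Poisson rate with n observations summing to S gives posterior Gamma(α+S, β+n).
Matching: Σxᵢ = 59 − 4 = 55 and n = 26 − 17 = 9.

n = 9 weeks with total 55 claims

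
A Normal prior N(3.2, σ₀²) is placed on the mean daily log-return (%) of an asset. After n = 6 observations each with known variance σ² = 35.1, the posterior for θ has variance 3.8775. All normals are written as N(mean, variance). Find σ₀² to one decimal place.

σ₀² = 11.5

Posterior precision equals prior precision plus data precision: 1/σ_n² = 1/σ₀² + n/σ².
So 1/σ₀² = 1/3.8775 − 6/35.1 = 0.257898 − 0.170940 = 0.086958.
Hence σ₀² = 1/0.086958 ≈ 11.5.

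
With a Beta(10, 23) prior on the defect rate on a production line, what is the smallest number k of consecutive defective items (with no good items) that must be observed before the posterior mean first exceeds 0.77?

k = 68

After k defective items and 0 good items the posterior is Beta(10+k, 23), with mean (10+k)/(10+23+k).
Set (10+k)/(33+k) > 0.77 and solve: k > (0.77·33 − 10)/(1 − 0.77) = 67.000.
The smallest integer exceeding 67.000 is 68.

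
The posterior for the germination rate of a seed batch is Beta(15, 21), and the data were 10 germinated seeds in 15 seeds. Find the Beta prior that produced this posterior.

Beta(5, 16)

Beta is conjugate to the binomial likelihood: posterior = Beta(α+s, β+f).
So α = 15 − 10 = 5 and β = 21 − 5 = 16.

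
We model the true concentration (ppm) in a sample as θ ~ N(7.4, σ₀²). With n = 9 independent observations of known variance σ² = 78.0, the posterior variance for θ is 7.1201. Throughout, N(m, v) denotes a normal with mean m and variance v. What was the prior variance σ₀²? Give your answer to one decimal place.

Posterior precision equals prior precision plus data precision: 1/σ_n² = 1/σ₀² + n/σ².
So 1/σ₀² = 1/7.1201 − 9/78.0 = 0.140447 − 0.115385 = 0.025062.
Hence σ₀² = 1/0.025062 ≈ 39.9.

σ₀² = 39.9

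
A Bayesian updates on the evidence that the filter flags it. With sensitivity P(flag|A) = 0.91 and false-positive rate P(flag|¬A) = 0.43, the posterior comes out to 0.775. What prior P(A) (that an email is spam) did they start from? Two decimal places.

P(A) = 0.62

Bayes' rule in odds form gives O(A|E) = O(A)·[P(E|A)/P(E|¬A)], hence O(A) = O(A|E)/LR.
Posterior odds = 0.775/(1−0.775) = 3.4444. LR = 0.91/0.43 = 2.1163.
Prior odds = 3.4444/2.1163 = 1.6276, so P(A) = 1.6276/(1+1.6276) ≈ 0.62.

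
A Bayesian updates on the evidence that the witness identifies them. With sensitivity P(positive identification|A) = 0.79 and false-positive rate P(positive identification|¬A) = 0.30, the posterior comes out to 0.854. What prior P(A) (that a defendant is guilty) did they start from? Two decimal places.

Bayes' rule in odds form gives O(A|E) = O(A)·[P(E|A)/P(E|¬A)], hence O(A) = O(A|E)/LR.
Posterior odds = 0.854/(1−0.854) = 5.8493. LR = 0.79/0.30 = 2.6333.
Prior odds = 5.8493/2.6333 = 2.2213, so P(A) = 2.2213/(1+2.2213) ≈ 0.69.

P(A) = 0.69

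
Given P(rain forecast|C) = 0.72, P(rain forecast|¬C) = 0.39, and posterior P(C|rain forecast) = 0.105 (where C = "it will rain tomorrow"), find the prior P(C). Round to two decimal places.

P(C) = 0.06

Bayes' rule in odds form gives O(C|E) = O(C)·[P(E|C)/P(E|¬C)], hence O(C) = O(C|E)/LR.
Posterior odds = 0.105/(1−0.105) = 0.1173. LR = 0.72/0.39 = 1.8462.
Prior odds = 0.1173/1.8462 = 0.0635, so P(C) = 0.0635/(1+0.0635) ≈ 0.06.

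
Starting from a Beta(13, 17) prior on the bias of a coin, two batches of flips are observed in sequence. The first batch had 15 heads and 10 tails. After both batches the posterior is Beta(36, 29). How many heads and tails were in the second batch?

Because Beta–binomial updating is additive in the counts, the combined data contributed (α_post−α_prior, β_post−β_prior) successes and failures.
Total across both batches: 36−13=23 heads, 29−17=12 tails.
Subtract the first batch: 23−15=8 heads and 12−10=2 tails.

8 heads and 2 tails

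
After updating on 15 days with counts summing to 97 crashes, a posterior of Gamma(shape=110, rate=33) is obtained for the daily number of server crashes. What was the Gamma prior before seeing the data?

A Gamma(α, β) prior (rate parametrization) on a Poisson rate with n observations summing to S gives posterior Gamma(α+S, β+n).
So α = 110 − 97 = 13 and β = 33 − 15 = 18.

Gamma(shape=13, rate=18)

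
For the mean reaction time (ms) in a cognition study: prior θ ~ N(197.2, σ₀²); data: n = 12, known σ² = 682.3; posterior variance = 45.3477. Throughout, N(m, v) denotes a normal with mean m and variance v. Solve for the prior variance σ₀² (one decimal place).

σ₀² = 224.0

For the Normal–Normal model with known σ², precisions add: τ_n = τ₀ + n/σ².
So 1/σ₀² = 1/45.3477 − 12/682.3 = 0.022052 − 0.017588 = 0.004464.
Hence σ₀² = 1/0.004464 ≈ 224.0.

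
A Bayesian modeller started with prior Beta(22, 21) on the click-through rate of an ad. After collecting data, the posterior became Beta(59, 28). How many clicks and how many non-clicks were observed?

A Beta(α, β) prior with s successes and f failures in binomial data gives a Beta(α+s, β+f) posterior.
Match parameters: s=59−22=37, f=28−21=7.

37 clicks and 7 non-clicks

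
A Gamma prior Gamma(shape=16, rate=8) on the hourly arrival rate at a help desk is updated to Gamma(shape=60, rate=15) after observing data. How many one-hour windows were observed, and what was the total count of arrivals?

n = 7 one-hour windows with total 44 arrivals

A Gamma(α, β) prior (rate parametrization) on a Poisson rate with n observations summing to S gives posterior Gamma(α+S, β+n).
Matching: Σxᵢ = 60 − 16 = 44 and n = 15 − 8 = 7.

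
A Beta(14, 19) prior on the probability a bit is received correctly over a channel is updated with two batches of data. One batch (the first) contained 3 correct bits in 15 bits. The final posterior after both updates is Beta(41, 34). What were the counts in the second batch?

24 correct bits and 3 errors

Because Beta–binomial updating is additive in the counts, the combined data contributed (α_post−α_prior, β_post−β_prior) successes and failures.
Total across both batches: 41−14=27 correct bits, 34−19=15 errors.
Subtract the first batch: 27−3=24 correct bits and 15−12=3 errors.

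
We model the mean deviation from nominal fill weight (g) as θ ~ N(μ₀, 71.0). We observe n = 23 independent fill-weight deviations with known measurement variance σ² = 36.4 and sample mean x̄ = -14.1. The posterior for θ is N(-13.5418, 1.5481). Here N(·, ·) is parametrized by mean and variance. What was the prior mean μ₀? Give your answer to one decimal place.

The posterior mean is a precision-weighted average: μ_n = (τ₀μ₀ + τ_data·x̄)/(τ₀+τ_data), with τ₀=1/σ₀² and τ_data=n/σ².
Here τ₀ = 1/71.0 = 0.014085 and τ_data = 23/36.4 = 0.631868, so τ_n = 0.645953.
Rearranging for μ₀: μ₀ = (μ_n·τ_n − τ_data·x̄)/τ₀ = (-13.5418·0.645953 − 0.631868·-14.1) / 0.014085 = 0.161972/0.014085 ≈ 11.5.

μ₀ = 11.5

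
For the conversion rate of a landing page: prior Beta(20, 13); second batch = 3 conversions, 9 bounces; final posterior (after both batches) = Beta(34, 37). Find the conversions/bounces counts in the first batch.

11 conversions and 15 bounces

Sequential conjugate updates are equivalent to a single update on the pooled data, so total successes = posterior α − prior α and total failures = posterior β − prior β.
Total across both batches: 34−20=14 conversions, 37−13=24 bounces.
Subtract the second batch: 14−3=11 conversions and 24−9=15 bounces.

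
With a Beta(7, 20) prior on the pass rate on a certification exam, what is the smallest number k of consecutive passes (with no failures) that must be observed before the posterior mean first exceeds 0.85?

After k passes and 0 failures the posterior is Beta(7+k, 20), with mean (7+k)/(7+20+k).
Set (7+k)/(27+k) > 0.85 and solve: k > (0.85·27 − 7)/(1 − 0.85) = 106.333.
The smallest integer exceeding 106.333 is 107.

k = 107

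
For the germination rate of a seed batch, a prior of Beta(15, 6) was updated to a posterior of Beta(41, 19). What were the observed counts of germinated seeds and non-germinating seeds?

26 germinated seeds and 13 non-germinating seeds

A Beta(α, β) prior with s successes and f failures in binomial data gives a Beta(α+s, β+f) posterior.
So s = 41 − 15 = 26 and f = 19 − 6 = 13.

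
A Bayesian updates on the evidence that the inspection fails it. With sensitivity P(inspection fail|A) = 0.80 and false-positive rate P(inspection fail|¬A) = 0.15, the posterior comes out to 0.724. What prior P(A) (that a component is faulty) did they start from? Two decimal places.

P(A) = 0.33

In odds form, posterior odds = prior odds × likelihood ratio, so prior odds = posterior odds ÷ LR.
Posterior odds = 0.724/(1−0.724) = 2.6232. LR = 0.80/0.15 = 5.3333.
Prior odds = 2.6232/5.3333 = 0.4919, so P(A) = 0.4919/(1+0.4919) ≈ 0.33.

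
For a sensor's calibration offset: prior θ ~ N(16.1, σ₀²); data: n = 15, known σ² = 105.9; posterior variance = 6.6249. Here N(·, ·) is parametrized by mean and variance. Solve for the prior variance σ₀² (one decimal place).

σ₀² = 107.5

Posterior precision equals prior precision plus data precision: 1/σ_n² = 1/σ₀² + n/σ².
So 1/σ₀² = 1/6.6249 − 15/105.9 = 0.150946 − 0.141643 = 0.009303.
Hence σ₀² = 1/0.009303 ≈ 107.5.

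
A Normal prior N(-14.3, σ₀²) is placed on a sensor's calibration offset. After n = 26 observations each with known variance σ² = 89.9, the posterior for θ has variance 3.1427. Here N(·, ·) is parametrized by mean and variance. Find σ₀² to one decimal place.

σ₀² = 34.5

Posterior precision equals prior precision plus data precision: 1/σ_n² = 1/σ₀² + n/σ².
So 1/σ₀² = 1/3.1427 − 26/89.9 = 0.318198 − 0.289210 = 0.028988.
Hence σ₀² = 1/0.028988 ≈ 34.5.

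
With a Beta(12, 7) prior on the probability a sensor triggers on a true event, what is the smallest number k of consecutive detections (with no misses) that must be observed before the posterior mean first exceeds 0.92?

After k detections and 0 misses the posterior is Beta(12+k, 7), with mean (12+k)/(12+7+k).
Set (12+k)/(19+k) > 0.92 and solve: k > (0.92·19 − 12)/(1 − 0.92) = 68.500.
The smallest integer exceeding 68.500 is 69, and checking k=69: (81)/(88) = 0.9205 > 0.92.

k = 69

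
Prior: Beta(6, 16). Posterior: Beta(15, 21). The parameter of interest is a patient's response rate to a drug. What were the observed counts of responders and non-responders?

9 responders and 5 non-responders

Under Beta–binomial conjugacy the posterior parameters are (a+s, b+f).
Match parameters: s=15−6=9, f=21−16=5.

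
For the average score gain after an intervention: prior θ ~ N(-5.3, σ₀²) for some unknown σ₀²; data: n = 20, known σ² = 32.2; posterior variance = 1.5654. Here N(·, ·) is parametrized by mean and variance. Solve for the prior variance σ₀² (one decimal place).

For the Normal–Normal model with known σ², precisions add: τ_n = τ₀ + n/σ².
So 1/σ₀² = 1/1.5654 − 20/32.2 = 0.638814 − 0.621118 = 0.017696.
Hence σ₀² = 1/0.017696 ≈ 56.5.

σ₀² = 56.5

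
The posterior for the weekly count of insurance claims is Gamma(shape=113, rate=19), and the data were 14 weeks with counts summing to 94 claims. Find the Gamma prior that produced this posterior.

A Gamma(α, β) prior (rate parametrization) on a Poisson rate with n observations summing to S gives posterior Gamma(α+S, β+n).
So α = 113 − 94 = 19 and β = 19 − 14 = 5.

Gamma(shape=19, rate=5)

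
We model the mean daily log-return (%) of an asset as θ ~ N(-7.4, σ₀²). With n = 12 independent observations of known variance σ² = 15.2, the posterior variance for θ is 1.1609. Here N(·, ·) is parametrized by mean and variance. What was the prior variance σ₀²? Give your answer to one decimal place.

σ₀² = 13.9

For the Normal–Normal model with known σ², precisions add: τ_n = τ₀ + n/σ².
So 1/σ₀² = 1/1.1609 − 12/15.2 = 0.861401 − 0.789474 = 0.071927.
Hence σ₀² = 1/0.071927 ≈ 13.9.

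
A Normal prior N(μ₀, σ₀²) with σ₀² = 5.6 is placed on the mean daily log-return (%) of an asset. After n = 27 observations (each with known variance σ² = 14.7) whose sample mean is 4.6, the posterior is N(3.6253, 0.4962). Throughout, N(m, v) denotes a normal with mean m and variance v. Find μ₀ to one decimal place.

μ₀ = -6.4

The posterior mean is a precision-weighted average: μ_n = (τ₀μ₀ + τ_data·x̄)/(τ₀+τ_data), with τ₀=1/σ₀² and τ_data=n/σ².
Here τ₀ = 1/5.6 = 0.178571 and τ_data = 27/14.7 = 1.836735, so τ_n = 2.015306.
Rearranging for μ₀: μ₀ = (μ_n·τ_n − τ_data·x̄)/τ₀ = (3.6253·2.015306 − 1.836735·4.6) / 0.178571 = -1.142892/0.178571 ≈ -6.4.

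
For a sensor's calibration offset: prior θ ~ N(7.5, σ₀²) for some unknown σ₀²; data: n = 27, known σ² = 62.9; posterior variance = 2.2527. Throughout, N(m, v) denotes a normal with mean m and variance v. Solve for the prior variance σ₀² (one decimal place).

σ₀² = 68.2

For the Normal–Normal model with known σ², precisions add: τ_n = τ₀ + n/σ².
So 1/σ₀² = 1/2.2527 − 27/62.9 = 0.443912 − 0.429253 = 0.014659.
Hence σ₀² = 1/0.014659 ≈ 68.2.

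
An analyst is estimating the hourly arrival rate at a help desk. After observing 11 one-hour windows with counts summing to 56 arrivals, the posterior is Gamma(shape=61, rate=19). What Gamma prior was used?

Gamma–Poisson conjugacy: posterior shape = α + Σxᵢ, posterior rate = β + n.
So α = 61 − 56 = 5 and β = 19 − 11 = 8.

Gamma(shape=5, rate=8)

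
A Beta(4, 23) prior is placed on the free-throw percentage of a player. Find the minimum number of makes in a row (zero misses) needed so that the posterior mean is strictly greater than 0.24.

After k makes and 0 misses the posterior is Beta(4+k, 23), with mean (4+k)/(4+23+k).
Set (4+k)/(27+k) > 0.24 and solve: k > (0.24·27 − 4)/(1 − 0.24) = 3.263.
The smallest integer exceeding 3.263 is 4.

k = 4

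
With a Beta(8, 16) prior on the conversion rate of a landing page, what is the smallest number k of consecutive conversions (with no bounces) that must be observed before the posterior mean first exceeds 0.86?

k = 91

After k conversions and 0 bounces the posterior is Beta(8+k, 16), with mean (8+k)/(8+16+k).
Set (8+k)/(24+k) > 0.86 and solve: k > (0.86·24 − 8)/(1 − 0.86) = 90.286.
The smallest integer exceeding 90.286 is 91.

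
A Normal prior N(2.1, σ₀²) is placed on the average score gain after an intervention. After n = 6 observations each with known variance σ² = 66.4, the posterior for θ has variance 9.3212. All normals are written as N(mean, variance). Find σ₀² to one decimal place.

σ₀² = 59.1

Posterior precision equals prior precision plus data precision: 1/σ_n² = 1/σ₀² + n/σ².
So 1/σ₀² = 1/9.3212 − 6/66.4 = 0.107282 − 0.090361 = 0.016921.
Hence σ₀² = 1/0.016921 ≈ 59.1.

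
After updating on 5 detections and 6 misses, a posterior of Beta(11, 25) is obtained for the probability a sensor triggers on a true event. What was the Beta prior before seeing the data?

Beta(6, 19)

Under Beta–binomial conjugacy the posterior parameters are (a+s, b+f).
Subtract the data counts: 11−5=6, 25−6=19.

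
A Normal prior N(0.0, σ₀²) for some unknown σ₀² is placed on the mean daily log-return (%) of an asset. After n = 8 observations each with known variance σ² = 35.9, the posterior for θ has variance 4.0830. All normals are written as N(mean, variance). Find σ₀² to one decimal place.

σ₀² = 45.3

For the Normal–Normal model with known σ², precisions add: τ_n = τ₀ + n/σ².
So 1/σ₀² = 1/4.0830 − 8/35.9 = 0.244918 − 0.222841 = 0.022077.
Hence σ₀² = 1/0.022077 ≈ 45.3.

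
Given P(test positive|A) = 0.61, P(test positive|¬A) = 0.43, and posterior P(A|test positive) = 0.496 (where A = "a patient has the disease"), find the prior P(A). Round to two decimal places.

In odds form, posterior odds = prior odds × likelihood ratio, so prior odds = posterior odds ÷ LR.
Posterior odds = 0.496/(1−0.496) = 0.9841. LR = 0.61/0.43 = 1.4186.
Prior odds = 0.9841/1.4186 = 0.6937, so P(A) = 0.6937/(1+0.6937) ≈ 0.41.

P(A) = 0.41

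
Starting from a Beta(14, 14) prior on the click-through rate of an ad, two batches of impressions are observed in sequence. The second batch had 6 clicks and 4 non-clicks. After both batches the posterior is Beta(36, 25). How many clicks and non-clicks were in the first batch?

16 clicks and 7 non-clicks

Because Beta–binomial updating is additive in the counts, the combined data contributed (α_post−α_prior, β_post−β_prior) successes and failures.
Total across both batches: 36−14=22 clicks, 25−14=11 non-clicks.
Subtract the second batch: 22−6=16 clicks and 11−4=7 non-clicks.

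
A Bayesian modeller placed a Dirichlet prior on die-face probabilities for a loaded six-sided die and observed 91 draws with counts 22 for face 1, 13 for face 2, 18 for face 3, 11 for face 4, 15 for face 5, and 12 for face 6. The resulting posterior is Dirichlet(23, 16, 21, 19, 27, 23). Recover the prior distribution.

Dirichlet(1, 3, 3, 8, 12, 11)

For a Dirichlet(α) prior with multinomial counts c, the posterior is Dirichlet(α + c) componentwise.
Subtract each count from the matching posterior parameter: 23−22=1, 16−13=3, 21−18=3, 19−11=8, 27−15=12, 23−12=11.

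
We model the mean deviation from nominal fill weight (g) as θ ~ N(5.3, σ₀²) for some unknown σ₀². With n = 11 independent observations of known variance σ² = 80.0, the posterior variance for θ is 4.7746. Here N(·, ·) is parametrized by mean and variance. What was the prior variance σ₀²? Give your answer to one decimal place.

For the Normal–Normal model with known σ², precisions add: τ_n = τ₀ + n/σ².
So 1/σ₀² = 1/4.7746 − 11/80.0 = 0.209442 − 0.137500 = 0.071942.
Hence σ₀² = 1/0.071942 ≈ 13.9.

σ₀² = 13.9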